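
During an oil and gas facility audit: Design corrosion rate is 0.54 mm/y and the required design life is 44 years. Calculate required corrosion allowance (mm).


Corrosion allowance = CR × design life
CA = 0.54 * 44 = 23.76 mm

23.76 mm


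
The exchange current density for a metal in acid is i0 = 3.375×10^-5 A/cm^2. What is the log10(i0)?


i0 = 3.375×10^-5 A/cm^2
log10(i0) = -4.472

-4.472


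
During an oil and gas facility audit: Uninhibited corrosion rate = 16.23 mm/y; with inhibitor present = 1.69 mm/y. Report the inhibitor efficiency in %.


Apply the inhibitor-efficiency definition: IE = (CR_blank − CR_inh)/CR_blank × 100
IE = (16.23 − 1.69) / 16.23 × 100
IE = 14.54 / 16.23 × 100 = 89.6 %

89.6 %


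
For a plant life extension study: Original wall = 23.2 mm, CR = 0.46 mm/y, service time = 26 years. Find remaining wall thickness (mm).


Remaining wall = original − CR × time
t = 23.2 − 0.46*26 = 23.2 − 11.96 = 11.24 mm

11.24 mm


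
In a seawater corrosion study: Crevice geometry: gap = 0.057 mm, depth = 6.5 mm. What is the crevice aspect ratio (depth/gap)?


Aspect ratio = depth / gap
Ratio = 6.5 / 0.057 = 114.0

114.0


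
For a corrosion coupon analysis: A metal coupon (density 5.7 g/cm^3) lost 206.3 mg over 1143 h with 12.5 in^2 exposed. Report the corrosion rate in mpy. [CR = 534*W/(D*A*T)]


Apply the mpy weight-loss relation: CR = 534 * W / (D * A * T)
Numerator: 534 * 206.3 = 110164.2
Denominator: 5.7 * 12.5 * 1143 = 81438.75
CR = 110164.2 / 81438.75 = 1.353 mpy

1.353 mpy


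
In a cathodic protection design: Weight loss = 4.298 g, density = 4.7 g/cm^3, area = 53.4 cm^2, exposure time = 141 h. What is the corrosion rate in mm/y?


Apply the mm/y weight-loss relation: CR = 87600 * W / (D * A * T)
Numerator: 87600 * 4.298 = 376504.8
Denominator: 4.7 * 53.4 * 141 = 35388.18
CR = 376504.8 / 35388.18 = 10.6393 mm/y

10.6393 mm/y


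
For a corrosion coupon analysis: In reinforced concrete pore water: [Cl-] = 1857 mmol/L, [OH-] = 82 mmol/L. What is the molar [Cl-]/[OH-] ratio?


Threshold parameter = [Cl-] / [OH-] (molar basis; both in mmol/L, so units cancel)
Ratio = 1857 / 82 = 22.65

22.65


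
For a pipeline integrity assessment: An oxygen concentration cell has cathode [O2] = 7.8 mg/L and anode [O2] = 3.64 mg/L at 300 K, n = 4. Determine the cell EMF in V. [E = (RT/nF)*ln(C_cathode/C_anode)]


Apply the Nernst concentration-cell relation: E = (RT/nF)*ln(C_cathode/C_anode)
RT/nF = 8.314*300/(4*96485) = 0.00646266 V
ln(7.8/3.64) = 0.76214
E = 0.00646266 * 0.76214 = 0.00493 V

0.00493 V


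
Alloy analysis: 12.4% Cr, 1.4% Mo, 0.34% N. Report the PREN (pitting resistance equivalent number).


Apply the PREN formula: PREN = Cr + 3.3*Mo + 16*N
PREN = 12.4 + 3.3*1.4 + 16*0.34
PREN = 12.4 + 4.62 + 5.44 = 22.46

22.46


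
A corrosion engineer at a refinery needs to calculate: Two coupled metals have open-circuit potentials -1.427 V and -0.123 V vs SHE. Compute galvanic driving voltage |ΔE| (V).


Driving voltage is the absolute potential difference.
|ΔE| = |-1.427 − (-0.123)| = 1.304 V

1.304 V


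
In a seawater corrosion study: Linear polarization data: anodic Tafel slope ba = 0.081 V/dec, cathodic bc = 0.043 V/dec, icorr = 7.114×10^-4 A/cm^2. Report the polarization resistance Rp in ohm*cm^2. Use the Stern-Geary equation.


Apply the Stern-Geary equation: Rp = ba*bc / (2.303*icorr*(ba+bc))
ba*bc = 0.081*0.043 = 0.003483
ba+bc = 0.124; 2.303*icorr*(ba+bc) = 2.303*7.114×10^-4*0.124 = 2.0315592×10^-4
Rp = 0.003483 / 2.0315592×10^-4 = 17.14 ohm*cm^2

17.14 ohm*cm^2


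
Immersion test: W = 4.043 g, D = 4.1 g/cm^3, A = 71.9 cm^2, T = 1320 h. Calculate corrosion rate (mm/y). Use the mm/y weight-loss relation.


Apply the mm/y weight-loss relation: CR = 87600 * W / (D * A * T)
Numerator: 87600 * 4.043 = 354166.8
Denominator: 4.1 * 71.9 * 1320 = 389122.8
CR = 354166.8 / 389122.8 = 0.91017 mm/y

0.91017 mm/y


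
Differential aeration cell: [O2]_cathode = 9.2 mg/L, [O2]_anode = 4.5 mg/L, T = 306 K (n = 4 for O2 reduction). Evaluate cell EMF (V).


Apply the Nernst concentration-cell relation: E = (RT/nF)*ln(C_cathode/C_anode)
RT/nF = 8.314*306/(4*96485) = 0.00659192 V
ln(9.2/4.5) = 0.71513
E = 0.00659192 * 0.71513 = 0.00471 V

0.00471 V


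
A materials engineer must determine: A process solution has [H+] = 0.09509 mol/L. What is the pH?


pH = −log10[H+]
pH = −log10(0.09509) = 1.02

1.02


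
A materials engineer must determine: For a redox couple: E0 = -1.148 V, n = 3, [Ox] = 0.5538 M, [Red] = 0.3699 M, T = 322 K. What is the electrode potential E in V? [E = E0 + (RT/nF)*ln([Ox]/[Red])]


Apply the Nernst equation: E = E0 + (RT/nF)*ln([Ox]/[Red])
Step 1: RT/nF = 8.314*322/(3*96485) = 0.00924879 V
Step 2: [Ox]/[Red] = 0.5538/0.3699 = 1.497161
Step 3: ln(1.497161) = 0.403571
Step 4: correction = 0.00924879 * 0.403571 = 0.004 V
E = -1.148 + 0.004 = -1.144 V

-1.144 V


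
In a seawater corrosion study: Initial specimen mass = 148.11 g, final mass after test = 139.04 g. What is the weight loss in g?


Weight loss = initial − final
WL = 148.11 − 139.04 = 9.07 g

9.07 g


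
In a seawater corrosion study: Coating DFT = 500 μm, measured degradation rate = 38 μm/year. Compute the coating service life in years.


Service life = thickness / degradation rate
Life = 500 / 38 = 13.2 years

13.2 years


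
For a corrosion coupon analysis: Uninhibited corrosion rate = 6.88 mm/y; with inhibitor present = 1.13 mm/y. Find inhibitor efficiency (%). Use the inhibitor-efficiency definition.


Apply the inhibitor-efficiency definition: IE = (CR_blank − CR_inh)/CR_blank × 100
IE = (6.88 − 1.13) / 6.88 × 100
IE = 5.75 / 6.88 × 100 = 83.6 %

83.6 %


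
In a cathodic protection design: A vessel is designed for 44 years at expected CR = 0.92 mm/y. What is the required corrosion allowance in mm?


Corrosion allowance = CR × design life
CA = 0.92 * 44 = 40.48 mm

40.48 mm


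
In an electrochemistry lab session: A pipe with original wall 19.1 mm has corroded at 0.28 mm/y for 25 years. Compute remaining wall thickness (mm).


Remaining wall = original − CR × time
t = 19.1 − 0.28*25 = 19.1 − 7.0 = 12.1 mm

12.1 mm


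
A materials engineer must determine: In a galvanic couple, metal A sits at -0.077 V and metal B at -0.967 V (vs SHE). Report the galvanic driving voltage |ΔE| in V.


Driving voltage is the absolute potential difference.
|ΔE| = |-0.077 − (-0.967)| = 0.89 V

0.89 V


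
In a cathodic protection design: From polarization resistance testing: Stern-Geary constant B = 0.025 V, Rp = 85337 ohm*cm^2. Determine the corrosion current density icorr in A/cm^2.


Apply the Stern-Geary relation: icorr = B / Rp
icorr = 0.025 / 85337 = 2.93×10^-7 A/cm^2

2.93×10^-7 A/cm^2


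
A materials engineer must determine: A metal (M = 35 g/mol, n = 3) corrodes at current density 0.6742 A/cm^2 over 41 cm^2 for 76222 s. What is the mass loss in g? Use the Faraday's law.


Apply Faraday's law: m = i*A*t*M / (n*F)
Total charge passed Q = i*A*t = 0.6742*41*76222 = 2106943.7684 C
m = Q*M/(n*F) = 2106943.7684*35/(3*96485) = 254.765 g

254.765 g


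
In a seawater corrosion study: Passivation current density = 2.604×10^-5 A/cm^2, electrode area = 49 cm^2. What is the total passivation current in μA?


I = i_pass * A, then convert A → μA (×10^6)
I = 2.604×10^-5 * 49 * 10^6 = 1275.96 μA

1275.96 μA


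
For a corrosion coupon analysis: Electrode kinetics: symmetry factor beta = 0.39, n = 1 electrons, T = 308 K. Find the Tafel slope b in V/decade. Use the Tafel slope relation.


Apply the Tafel slope relation: b = 2.303*R*T/(beta*n*F)
Numerator: 2.303 * 8.314 * 308 = 5897.32
Denominator: 0.39 * 1 * 96485 = 37629.15
b = 5897.32 / 37629.15 = 0.1567 V/decade

0.1567 V/decade


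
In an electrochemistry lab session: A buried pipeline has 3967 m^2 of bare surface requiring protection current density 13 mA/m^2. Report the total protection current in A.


I = area * current density, then convert mA → A (÷1000)
I = 3967 * 13 / 1000 = 51.57 A

51.57 A


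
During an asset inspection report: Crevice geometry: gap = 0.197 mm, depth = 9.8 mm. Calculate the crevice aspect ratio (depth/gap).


Aspect ratio = depth / gap
Ratio = 9.8 / 0.197 = 49.7

49.7


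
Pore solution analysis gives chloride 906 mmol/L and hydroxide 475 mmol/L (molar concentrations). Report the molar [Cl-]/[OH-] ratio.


Threshold parameter = [Cl-] / [OH-] (molar basis; both in mmol/L, so units cancel)
Ratio = 906 / 475 = 1.91

1.91


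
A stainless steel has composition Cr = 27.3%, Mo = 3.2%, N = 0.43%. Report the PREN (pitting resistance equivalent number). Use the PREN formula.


Apply the PREN formula: PREN = Cr + 3.3*Mo + 16*N
PREN = 27.3 + 3.3*3.2 + 16*0.43
PREN = 27.3 + 10.56 + 6.88 = 44.74

44.74


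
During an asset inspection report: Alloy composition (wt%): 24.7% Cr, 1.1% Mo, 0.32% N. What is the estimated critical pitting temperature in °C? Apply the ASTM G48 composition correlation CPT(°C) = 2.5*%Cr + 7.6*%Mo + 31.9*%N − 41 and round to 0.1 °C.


Apply the ASTM G48 empirical CPT estimate: CPT(°C) = 2.5*%Cr + 7.6*%Mo + 31.9*%N − 41
2.5*24.7 = 61.75; 7.6*1.1 = 8.36; 31.9*0.32 = 10.208
CPT = 61.75 + 8.36 + 10.208 − 41 = 39.318 °C
Rounded to 0.1 °C: CPT ≈ 39.3 °C

39.3 °C


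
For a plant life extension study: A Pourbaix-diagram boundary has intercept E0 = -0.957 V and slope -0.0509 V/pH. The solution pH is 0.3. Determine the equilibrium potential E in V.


Apply the Pourbaix line equation: E = E0 + slope*pH
E = -0.957 + (-0.0509)*0.3 = -0.957 + (-0.01527) = -0.97227 V
Rounded to 4 decimal places: E = -0.9723 V

-0.9723 V


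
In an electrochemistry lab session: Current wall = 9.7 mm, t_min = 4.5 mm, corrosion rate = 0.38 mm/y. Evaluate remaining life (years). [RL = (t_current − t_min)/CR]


Apply the remaining-life relation: RL = (t_current − t_min) / CR
RL = (9.7 − 4.5) / 0.38 = 5.2 / 0.38 = 13.7 years

13.7 years


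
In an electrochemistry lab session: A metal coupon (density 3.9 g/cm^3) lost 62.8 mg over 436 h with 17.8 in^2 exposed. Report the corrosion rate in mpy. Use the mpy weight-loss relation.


Apply the mpy weight-loss relation: CR = 534 * W / (D * A * T)
Numerator: 534 * 62.8 = 33535.2
Denominator: 3.9 * 17.8 * 436 = 30267.12
CR = 33535.2 / 30267.12 = 1.108 mpy

1.108 mpy


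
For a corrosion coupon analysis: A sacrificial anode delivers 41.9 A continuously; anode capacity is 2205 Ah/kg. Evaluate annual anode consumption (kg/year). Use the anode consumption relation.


Annual consumption = current * hours per year / capacity
Rate = 41.9 * 8760 / 2205 = 166.5 kg/year

166.5 kg/year


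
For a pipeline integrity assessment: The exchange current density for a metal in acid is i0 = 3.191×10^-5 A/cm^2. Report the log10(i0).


i0 = 3.191×10^-5 A/cm^2
log10(i0) = -4.496

-4.496


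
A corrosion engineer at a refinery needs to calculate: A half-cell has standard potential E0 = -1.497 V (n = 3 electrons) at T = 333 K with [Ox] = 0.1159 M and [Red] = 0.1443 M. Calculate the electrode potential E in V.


Apply the Nernst equation: E = E0 + (RT/nF)*ln([Ox]/[Red])
Step 1: RT/nF = 8.314*333/(3*96485) = 0.00956474 V
Step 2: [Ox]/[Red] = 0.1159/0.1443 = 0.803188
Step 3: ln(0.803188) = -0.219166
Step 4: correction = 0.00956474 * -0.219166 = -0.002 V
E = -1.497 + -0.002 = -1.499 V

-1.499 V


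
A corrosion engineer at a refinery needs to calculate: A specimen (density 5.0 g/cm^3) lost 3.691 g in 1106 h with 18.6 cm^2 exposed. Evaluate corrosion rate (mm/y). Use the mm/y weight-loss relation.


Apply the mm/y weight-loss relation: CR = 87600 * W / (D * A * T)
Numerator: 87600 * 3.691 = 323331.6
Denominator: 5.0 * 18.6 * 1106 = 102858.0
CR = 323331.6 / 102858.0 = 3.1435 mm/y

3.1435 mm/y


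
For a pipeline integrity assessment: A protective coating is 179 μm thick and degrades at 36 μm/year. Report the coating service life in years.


Service life = thickness / degradation rate
Life = 179 / 36 = 5.0 years

5.0 years


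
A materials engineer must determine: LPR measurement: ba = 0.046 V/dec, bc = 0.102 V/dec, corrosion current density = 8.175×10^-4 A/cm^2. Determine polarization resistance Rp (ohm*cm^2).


Apply the Stern-Geary equation: Rp = ba*bc / (2.303*icorr*(ba+bc))
ba*bc = 0.046*0.102 = 0.004692
ba+bc = 0.148; 2.303*icorr*(ba+bc) = 2.303*8.175×10^-4*0.148 = 2.7863997×10^-4
Rp = 0.004692 / 2.7863997×10^-4 = 16.84 ohm*cm^2

16.84 ohm*cm^2


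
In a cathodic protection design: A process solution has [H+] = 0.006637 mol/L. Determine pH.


pH = −log10[H+]
pH = −log10(0.006637) = 2.18

2.18


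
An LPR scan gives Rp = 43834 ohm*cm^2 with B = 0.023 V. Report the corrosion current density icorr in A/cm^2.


Apply the Stern-Geary relation: icorr = B / Rp
icorr = 0.023 / 43834 = 5.247×10^-7 A/cm^2

5.247×10^-7 A/cm^2


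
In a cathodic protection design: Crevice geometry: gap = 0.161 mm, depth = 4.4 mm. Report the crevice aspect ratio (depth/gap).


Aspect ratio = depth / gap
Ratio = 4.4 / 0.161 = 27.3

27.3


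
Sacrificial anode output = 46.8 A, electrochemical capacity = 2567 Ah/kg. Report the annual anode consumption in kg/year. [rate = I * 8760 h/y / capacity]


Annual consumption = current * hours per year / capacity
Rate = 46.8 * 8760 / 2567 = 159.7 kg/year

159.7 kg/year


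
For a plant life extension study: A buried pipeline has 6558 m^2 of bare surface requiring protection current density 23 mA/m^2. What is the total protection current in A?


I = area * current density, then convert mA → A (÷1000)
I = 6558 * 23 / 1000 = 150.83 A

150.83 A


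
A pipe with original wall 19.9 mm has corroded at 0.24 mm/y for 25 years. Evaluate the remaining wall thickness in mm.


Remaining wall = original − CR × time
t = 19.9 − 0.24*25 = 19.9 − 6.0 = 13.9 mm

13.9 mm


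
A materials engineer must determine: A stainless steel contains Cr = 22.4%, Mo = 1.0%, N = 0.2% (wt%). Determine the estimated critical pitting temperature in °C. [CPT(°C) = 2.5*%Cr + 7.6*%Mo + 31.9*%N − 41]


Apply the ASTM G48 empirical CPT estimate: CPT(°C) = 2.5*%Cr + 7.6*%Mo + 31.9*%N − 41
2.5*22.4 = 56; 7.6*1.0 = 7.6; 31.9*0.2 = 6.38
CPT = 56 + 7.6 + 6.38 − 41 = 28.98 °C
Rounded to 0.1 °C: CPT ≈ 29.0 °C

29.0 °C


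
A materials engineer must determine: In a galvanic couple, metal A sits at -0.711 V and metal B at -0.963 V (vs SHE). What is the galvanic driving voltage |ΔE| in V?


Driving voltage is the absolute potential difference.
|ΔE| = |-0.711 − (-0.963)| = 0.252 V

0.252 V


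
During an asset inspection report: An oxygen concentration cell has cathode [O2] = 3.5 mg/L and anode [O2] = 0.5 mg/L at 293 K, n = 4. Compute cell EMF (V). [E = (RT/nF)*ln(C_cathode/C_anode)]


Apply the Nernst concentration-cell relation: E = (RT/nF)*ln(C_cathode/C_anode)
RT/nF = 8.314*293/(4*96485) = 0.00631187 V
ln(3.5/0.5) = 1.94591
E = 0.00631187 * 1.94591 = 0.01228 V

0.01228 V


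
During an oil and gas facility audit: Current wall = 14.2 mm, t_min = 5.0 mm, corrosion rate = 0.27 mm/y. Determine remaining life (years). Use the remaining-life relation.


Apply the remaining-life relation: RL = (t_current − t_min) / CR
RL = (14.2 − 5.0) / 0.27 = 9.2 / 0.27 = 34.1 years

34.1 years


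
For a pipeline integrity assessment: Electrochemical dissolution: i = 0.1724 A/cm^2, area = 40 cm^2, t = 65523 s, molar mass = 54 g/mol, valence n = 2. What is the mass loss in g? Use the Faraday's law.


Apply Faraday's law: m = i*A*t*M / (n*F)
Total charge passed Q = i*A*t = 0.1724*40*65523 = 451846.608 C
m = Q*M/(n*F) = 451846.608*54/(2*96485) = 126.443 g

126.443 g


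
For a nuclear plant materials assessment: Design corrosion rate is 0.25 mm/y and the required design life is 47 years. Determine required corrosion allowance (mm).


Corrosion allowance = CR × design life
CA = 0.25 * 47 = 11.75 mm

11.75 mm


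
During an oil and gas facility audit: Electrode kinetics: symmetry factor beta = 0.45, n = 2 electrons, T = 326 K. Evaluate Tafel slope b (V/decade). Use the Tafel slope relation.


Apply the Tafel slope relation: b = 2.303*R*T/(beta*n*F)
Numerator: 2.303 * 8.314 * 326 = 6241.97
Denominator: 0.45 * 2 * 96485 = 86836.5
b = 6241.97 / 86836.5 = 0.072 V/decade

0.072 V/decade


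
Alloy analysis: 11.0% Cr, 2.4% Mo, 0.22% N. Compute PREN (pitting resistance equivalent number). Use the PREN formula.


Apply the PREN formula: PREN = Cr + 3.3*Mo + 16*N
PREN = 11.0 + 3.3*2.4 + 16*0.22
PREN = 11.0 + 7.92 + 3.52 = 22.44

22.44


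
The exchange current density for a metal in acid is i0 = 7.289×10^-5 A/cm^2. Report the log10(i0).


i0 = 7.289×10^-5 A/cm^2
log10(i0) = -4.137

-4.137


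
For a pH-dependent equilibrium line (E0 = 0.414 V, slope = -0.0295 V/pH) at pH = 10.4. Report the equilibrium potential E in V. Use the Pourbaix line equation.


Apply the Pourbaix line equation: E = E0 + slope*pH
E = 0.414 + (-0.0295)*10.4 = 0.414 + (-0.3068) = 0.1072 V
Rounded to 3 decimal places: E = 0.107 V

0.107 V


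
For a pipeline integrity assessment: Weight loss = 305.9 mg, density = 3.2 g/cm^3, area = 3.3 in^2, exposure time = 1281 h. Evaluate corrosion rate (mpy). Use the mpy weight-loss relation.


Apply the mpy weight-loss relation: CR = 534 * W / (D * A * T)
Numerator: 534 * 305.9 = 163350.6
Denominator: 3.2 * 3.3 * 1281 = 13527.36
CR = 163350.6 / 13527.36 = 12.07557 mpy

12.07557 mpy


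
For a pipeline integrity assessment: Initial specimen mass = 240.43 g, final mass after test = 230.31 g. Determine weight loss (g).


Weight loss = initial − final
WL = 240.43 − 230.31 = 10.12 g

10.12 g


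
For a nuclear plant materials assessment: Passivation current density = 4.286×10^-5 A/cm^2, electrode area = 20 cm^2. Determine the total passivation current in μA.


I = i_pass * A, then convert A → μA (×10^6)
I = 4.286×10^-5 * 20 * 10^6 = 857.2 μA

857.2 μA


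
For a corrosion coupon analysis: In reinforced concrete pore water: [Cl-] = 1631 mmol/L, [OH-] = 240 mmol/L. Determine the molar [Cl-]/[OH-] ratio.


Threshold parameter = [Cl-] / [OH-] (molar basis; both in mmol/L, so units cancel)
Ratio = 1631 / 240 = 6.8

6.8


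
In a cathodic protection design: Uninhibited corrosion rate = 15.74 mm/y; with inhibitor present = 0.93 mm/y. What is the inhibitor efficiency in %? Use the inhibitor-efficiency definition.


Apply the inhibitor-efficiency definition: IE = (CR_blank − CR_inh)/CR_blank × 100
IE = (15.74 − 0.93) / 15.74 × 100
IE = 14.81 / 15.74 × 100 = 94.1 %

94.1 %


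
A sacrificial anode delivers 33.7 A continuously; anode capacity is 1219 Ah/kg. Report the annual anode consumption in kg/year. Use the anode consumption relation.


Annual consumption = current * hours per year / capacity
Rate = 33.7 * 8760 / 1219 = 242.2 kg/year

242.2 kg/year


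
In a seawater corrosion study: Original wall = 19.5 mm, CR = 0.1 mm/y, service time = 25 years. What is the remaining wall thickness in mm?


Remaining wall = original − CR × time
t = 19.5 − 0.1*25 = 19.5 − 2.5 = 17.0 mm

17.0 mm


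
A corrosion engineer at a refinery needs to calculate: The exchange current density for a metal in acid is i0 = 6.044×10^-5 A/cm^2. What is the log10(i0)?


i0 = 6.044×10^-5 A/cm^2
log10(i0) = -4.219

-4.219


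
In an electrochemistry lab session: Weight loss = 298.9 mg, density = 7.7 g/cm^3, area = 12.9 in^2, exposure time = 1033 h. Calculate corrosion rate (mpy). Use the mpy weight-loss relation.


Apply the mpy weight-loss relation: CR = 534 * W / (D * A * T)
Numerator: 534 * 298.9 = 159612.6
Denominator: 7.7 * 12.9 * 1033 = 102607.89
CR = 159612.6 / 102607.89 = 1.556 mpy

1.556 mpy


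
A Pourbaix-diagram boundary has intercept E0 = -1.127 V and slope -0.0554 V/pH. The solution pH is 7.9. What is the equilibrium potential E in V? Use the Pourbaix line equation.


Apply the Pourbaix line equation: E = E0 + slope*pH
E = -1.127 + (-0.0554)*7.9 = -1.127 + (-0.43766) = -1.56466 V
Rounded to 3 decimal places: E = -1.565 V

-1.565 V


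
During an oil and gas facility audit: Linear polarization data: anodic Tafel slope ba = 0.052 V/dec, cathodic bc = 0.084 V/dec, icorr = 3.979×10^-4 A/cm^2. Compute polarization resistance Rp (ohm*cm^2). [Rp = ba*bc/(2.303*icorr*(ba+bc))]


Apply the Stern-Geary equation: Rp = ba*bc / (2.303*icorr*(ba+bc))
ba*bc = 0.052*0.084 = 0.004368
ba+bc = 0.136; 2.303*icorr*(ba+bc) = 2.303*3.979×10^-4*0.136 = 1.2462546×10^-4
Rp = 0.004368 / 1.2462546×10^-4 = 35.0 ohm*cm^2

35.0 ohm*cm^2


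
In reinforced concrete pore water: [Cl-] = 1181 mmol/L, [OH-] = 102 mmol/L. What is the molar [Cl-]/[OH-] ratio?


Threshold parameter = [Cl-] / [OH-] (molar basis; both in mmol/L, so units cancel)
Ratio = 1181 / 102 = 11.58

11.58


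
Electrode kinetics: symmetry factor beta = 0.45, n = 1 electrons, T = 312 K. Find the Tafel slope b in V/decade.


Apply the Tafel slope relation: b = 2.303*R*T/(beta*n*F)
Numerator: 2.303 * 8.314 * 312 = 5973.91
Denominator: 0.45 * 1 * 96485 = 43418.25
b = 5973.91 / 43418.25 = 0.1376 V/decade

0.1376 V/decade


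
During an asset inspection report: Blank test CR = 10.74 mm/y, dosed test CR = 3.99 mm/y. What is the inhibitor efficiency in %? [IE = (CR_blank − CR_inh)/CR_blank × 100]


Apply the inhibitor-efficiency definition: IE = (CR_blank − CR_inh)/CR_blank × 100
IE = (10.74 − 3.99) / 10.74 × 100
IE = 6.75 / 10.74 × 100 = 62.8 %

62.8 %


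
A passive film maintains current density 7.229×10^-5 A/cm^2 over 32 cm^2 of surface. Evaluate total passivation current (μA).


I = i_pass * A, then convert A → μA (×10^6)
I = 7.229×10^-5 * 32 * 10^6 = 2313.28 μA

2313.28 μA


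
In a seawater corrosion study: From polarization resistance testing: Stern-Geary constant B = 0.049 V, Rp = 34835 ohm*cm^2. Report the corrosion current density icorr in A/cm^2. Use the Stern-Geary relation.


Apply the Stern-Geary relation: icorr = B / Rp
icorr = 0.049 / 34835 = 1.407×10^-6 A/cm^2

1.407×10^-6 A/cm^2


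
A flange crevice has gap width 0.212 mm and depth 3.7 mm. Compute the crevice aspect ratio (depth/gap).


Aspect ratio = depth / gap
Ratio = 3.7 / 0.212 = 17.5

17.5


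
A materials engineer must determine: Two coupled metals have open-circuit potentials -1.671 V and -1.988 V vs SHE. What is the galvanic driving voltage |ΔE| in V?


Driving voltage is the absolute potential difference.
|ΔE| = |-1.671 − (-1.988)| = 0.317 V

0.317 V


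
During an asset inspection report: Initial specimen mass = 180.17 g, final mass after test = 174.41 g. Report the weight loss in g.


Weight loss = initial − final
WL = 180.17 − 174.41 = 5.76 g

5.76 g


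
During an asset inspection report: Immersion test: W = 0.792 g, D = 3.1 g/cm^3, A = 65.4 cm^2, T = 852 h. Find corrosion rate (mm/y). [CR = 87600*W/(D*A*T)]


Apply the mm/y weight-loss relation: CR = 87600 * W / (D * A * T)
Numerator: 87600 * 0.792 = 69379.2
Denominator: 3.1 * 65.4 * 852 = 172734.48
CR = 69379.2 / 172734.48 = 0.4017 mm/y

0.4017 mm/y


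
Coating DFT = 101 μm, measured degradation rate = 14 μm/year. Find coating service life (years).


Service life = thickness / degradation rate
Life = 101 / 14 = 7.2 years

7.2 years


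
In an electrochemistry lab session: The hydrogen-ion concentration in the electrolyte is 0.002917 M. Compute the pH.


pH = −log10[H+]
pH = −log10(0.002917) = 2.54

2.54


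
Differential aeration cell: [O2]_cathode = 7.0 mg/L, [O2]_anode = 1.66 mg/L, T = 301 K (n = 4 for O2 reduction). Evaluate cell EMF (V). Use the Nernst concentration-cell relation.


Apply the Nernst concentration-cell relation: E = (RT/nF)*ln(C_cathode/C_anode)
RT/nF = 8.314*301/(4*96485) = 0.0064842 V
ln(7.0/1.66) = 1.43909
E = 0.0064842 * 1.43909 = 0.00933 V

0.00933 V


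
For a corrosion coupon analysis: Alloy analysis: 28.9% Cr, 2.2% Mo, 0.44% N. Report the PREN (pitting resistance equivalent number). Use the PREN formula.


Apply the PREN formula: PREN = Cr + 3.3*Mo + 16*N
PREN = 28.9 + 3.3*2.2 + 16*0.44
PREN = 28.9 + 7.26 + 7.04 = 43.2

43.2


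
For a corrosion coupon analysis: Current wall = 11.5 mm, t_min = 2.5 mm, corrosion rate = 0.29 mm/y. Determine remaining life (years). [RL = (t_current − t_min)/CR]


Apply the remaining-life relation: RL = (t_current − t_min) / CR
RL = (11.5 − 2.5) / 0.29 = 9.0 / 0.29 = 31.0 years

31.0 years


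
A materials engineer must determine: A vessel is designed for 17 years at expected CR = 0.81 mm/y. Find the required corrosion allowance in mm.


Corrosion allowance = CR × design life
CA = 0.81 * 17 = 13.77 mm

13.77 mm


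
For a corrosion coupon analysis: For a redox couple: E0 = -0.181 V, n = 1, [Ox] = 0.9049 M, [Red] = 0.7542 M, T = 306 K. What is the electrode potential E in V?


Apply the Nernst equation: E = E0 + (RT/nF)*ln([Ox]/[Red])
Step 1: RT/nF = 8.314*306/(1*96485) = 0.02636766 V
Step 2: [Ox]/[Red] = 0.9049/0.7542 = 1.199814
Step 3: ln(1.199814) = 0.182167
Step 4: correction = 0.02636766 * 0.182167 = 0.005 V
E = -0.181 + 0.005 = -0.176 V

-0.176 V


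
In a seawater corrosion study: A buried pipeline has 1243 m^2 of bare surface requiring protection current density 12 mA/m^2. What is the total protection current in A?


I = area * current density, then convert mA → A (÷1000)
I = 1243 * 12 / 1000 = 14.92 A

14.92 A


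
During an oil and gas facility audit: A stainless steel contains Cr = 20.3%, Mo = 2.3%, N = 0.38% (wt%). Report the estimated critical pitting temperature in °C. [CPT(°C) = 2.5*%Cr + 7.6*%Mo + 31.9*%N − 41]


Apply the ASTM G48 empirical CPT estimate: CPT(°C) = 2.5*%Cr + 7.6*%Mo + 31.9*%N − 41
2.5*20.3 = 50.75; 7.6*2.3 = 17.48; 31.9*0.38 = 12.122
CPT = 50.75 + 17.48 + 12.122 − 41 = 39.352 °C
Rounded to 0.1 °C: CPT ≈ 39.4 °C

39.4 °C


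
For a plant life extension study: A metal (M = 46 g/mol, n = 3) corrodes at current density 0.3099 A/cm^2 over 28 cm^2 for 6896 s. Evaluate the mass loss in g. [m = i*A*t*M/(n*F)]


Apply Faraday's law: m = i*A*t*M / (n*F)
Total charge passed Q = i*A*t = 0.3099*28*6896 = 59837.9712 C
m = Q*M/(n*F) = 59837.9712*46/(3*96485) = 9.509 g

9.509 g


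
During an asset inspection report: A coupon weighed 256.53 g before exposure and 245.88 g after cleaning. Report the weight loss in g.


Weight loss = initial − final
WL = 256.53 − 245.88 = 10.65 g

10.65 g


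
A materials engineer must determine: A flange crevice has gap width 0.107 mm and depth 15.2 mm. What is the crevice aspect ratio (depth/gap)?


Aspect ratio = depth / gap
Ratio = 15.2 / 0.107 = 142.1

142.1


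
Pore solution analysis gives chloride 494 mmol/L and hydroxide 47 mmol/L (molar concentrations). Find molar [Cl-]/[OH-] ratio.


Threshold parameter = [Cl-] / [OH-] (molar basis; both in mmol/L, so units cancel)
Ratio = 494 / 47 = 10.51

10.51


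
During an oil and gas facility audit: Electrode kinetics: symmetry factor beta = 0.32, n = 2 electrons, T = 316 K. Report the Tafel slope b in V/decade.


Apply the Tafel slope relation: b = 2.303*R*T/(beta*n*F)
Numerator: 2.303 * 8.314 * 316 = 6050.5
Denominator: 0.32 * 2 * 96485 = 61750.4
b = 6050.5 / 61750.4 = 0.098 V/decade

0.098 V/decade


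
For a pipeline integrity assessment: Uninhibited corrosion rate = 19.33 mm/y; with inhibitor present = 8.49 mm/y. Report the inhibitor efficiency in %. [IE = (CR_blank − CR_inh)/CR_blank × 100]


Apply the inhibitor-efficiency definition: IE = (CR_blank − CR_inh)/CR_blank × 100
IE = (19.33 − 8.49) / 19.33 × 100
IE = 10.84 / 19.33 × 100 = 56.1 %

56.1 %


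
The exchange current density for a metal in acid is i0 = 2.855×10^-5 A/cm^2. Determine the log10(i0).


i0 = 2.855×10^-5 A/cm^2
log10(i0) = -4.544

-4.544


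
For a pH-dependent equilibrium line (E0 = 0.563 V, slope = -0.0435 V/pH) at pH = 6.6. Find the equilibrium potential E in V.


Apply the Pourbaix line equation: E = E0 + slope*pH
E = 0.563 + (-0.0435)*6.6 = 0.563 + (-0.2871) = 0.2759 V
Rounded to 4 decimal places: E = 0.2759 V

0.2759 V


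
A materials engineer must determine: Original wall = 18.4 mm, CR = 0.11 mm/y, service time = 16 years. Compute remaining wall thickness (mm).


Remaining wall = original − CR × time
t = 18.4 − 0.11*16 = 18.4 − 1.76 = 16.64 mm

16.64 mm


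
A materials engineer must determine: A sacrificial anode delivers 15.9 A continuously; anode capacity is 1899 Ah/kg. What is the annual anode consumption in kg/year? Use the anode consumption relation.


Annual consumption = current * hours per year / capacity
Rate = 15.9 * 8760 / 1899 = 73.3 kg/year

73.3 kg/year


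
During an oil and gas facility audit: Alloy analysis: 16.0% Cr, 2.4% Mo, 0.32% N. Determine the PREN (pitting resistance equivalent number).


Apply the PREN formula: PREN = Cr + 3.3*Mo + 16*N
PREN = 16.0 + 3.3*2.4 + 16*0.32
PREN = 16.0 + 7.92 + 5.12 = 29.04

29.04


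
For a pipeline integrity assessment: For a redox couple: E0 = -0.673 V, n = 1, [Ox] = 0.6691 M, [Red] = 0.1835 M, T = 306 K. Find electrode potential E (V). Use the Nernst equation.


Apply the Nernst equation: E = E0 + (RT/nF)*ln([Ox]/[Red])
Step 1: RT/nF = 8.314*306/(1*96485) = 0.02636766 V
Step 2: [Ox]/[Red] = 0.6691/0.1835 = 3.646322
Step 3: ln(3.646322) = 1.293719
Step 4: correction = 0.02636766 * 1.293719 = 0.034 V
E = -0.673 + 0.034 = -0.639 V

-0.639 V


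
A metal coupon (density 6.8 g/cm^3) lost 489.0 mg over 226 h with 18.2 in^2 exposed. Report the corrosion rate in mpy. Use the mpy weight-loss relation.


Apply the mpy weight-loss relation: CR = 534 * W / (D * A * T)
Numerator: 534 * 489.0 = 261126.0
Denominator: 6.8 * 18.2 * 226 = 27969.76
CR = 261126.0 / 27969.76 = 9.336 mpy

9.336 mpy


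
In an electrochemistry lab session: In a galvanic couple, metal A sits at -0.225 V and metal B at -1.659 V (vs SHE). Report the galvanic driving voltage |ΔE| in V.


Driving voltage is the absolute potential difference.
|ΔE| = |-0.225 − (-1.659)| = 1.434 V

1.434 V


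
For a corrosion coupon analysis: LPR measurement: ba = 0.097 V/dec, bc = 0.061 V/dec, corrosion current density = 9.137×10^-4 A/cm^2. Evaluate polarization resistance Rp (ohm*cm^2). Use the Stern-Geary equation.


Apply the Stern-Geary equation: Rp = ba*bc / (2.303*icorr*(ba+bc))
ba*bc = 0.097*0.061 = 0.005917
ba+bc = 0.158; 2.303*icorr*(ba+bc) = 2.303*9.137×10^-4*0.158 = 3.3247167×10^-4
Rp = 0.005917 / 3.3247167×10^-4 = 17.8 ohm*cm^2

17.8 ohm*cm^2


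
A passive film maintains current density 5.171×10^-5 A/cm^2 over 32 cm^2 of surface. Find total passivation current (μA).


I = i_pass * A, then convert A → μA (×10^6)
I = 5.171×10^-5 * 32 * 10^6 = 1654.72 μA

1654.72 μA


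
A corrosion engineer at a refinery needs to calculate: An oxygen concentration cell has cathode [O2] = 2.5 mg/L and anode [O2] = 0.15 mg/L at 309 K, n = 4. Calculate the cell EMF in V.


Apply the Nernst concentration-cell relation: E = (RT/nF)*ln(C_cathode/C_anode)
RT/nF = 8.314*309/(4*96485) = 0.00665654 V
ln(2.5/0.15) = 2.81341
E = 0.00665654 * 2.81341 = 0.01873 V

0.01873 V


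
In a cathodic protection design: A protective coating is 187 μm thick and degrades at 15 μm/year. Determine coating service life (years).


Service life = thickness / degradation rate
Life = 187 / 15 = 12.5 years

12.5 years


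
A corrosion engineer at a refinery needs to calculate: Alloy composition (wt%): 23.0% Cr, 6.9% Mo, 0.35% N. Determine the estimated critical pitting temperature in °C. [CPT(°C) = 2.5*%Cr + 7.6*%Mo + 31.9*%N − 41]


Apply the ASTM G48 empirical CPT estimate: CPT(°C) = 2.5*%Cr + 7.6*%Mo + 31.9*%N − 41
2.5*23.0 = 57.5; 7.6*6.9 = 52.44; 31.9*0.35 = 11.165
CPT = 57.5 + 52.44 + 11.165 − 41 = 80.105 °C
Rounded to 0.1 °C: CPT ≈ 80.1 °C

80.1 °C


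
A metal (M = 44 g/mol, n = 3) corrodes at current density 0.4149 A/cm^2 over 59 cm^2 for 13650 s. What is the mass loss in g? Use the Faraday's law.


Apply Faraday's law: m = i*A*t*M / (n*F)
Total charge passed Q = i*A*t = 0.4149*59*13650 = 334139.715 C
m = Q*M/(n*F) = 334139.715*44/(3*96485) = 50.7925 g

50.7925 g


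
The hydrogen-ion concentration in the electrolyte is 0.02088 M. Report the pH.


pH = −log10[H+]
pH = −log10(0.02088) = 1.68

1.68


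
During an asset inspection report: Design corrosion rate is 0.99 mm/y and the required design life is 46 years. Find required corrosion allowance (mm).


Corrosion allowance = CR × design life
CA = 0.99 * 46 = 45.54 mm

45.54 mm


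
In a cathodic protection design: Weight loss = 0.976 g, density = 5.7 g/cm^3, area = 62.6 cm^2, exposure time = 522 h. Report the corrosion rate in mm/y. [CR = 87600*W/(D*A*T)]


Apply the mm/y weight-loss relation: CR = 87600 * W / (D * A * T)
Numerator: 87600 * 0.976 = 85497.6
Denominator: 5.7 * 62.6 * 522 = 186260.04
CR = 85497.6 / 186260.04 = 0.459023 mm/y

0.459023 mm/y


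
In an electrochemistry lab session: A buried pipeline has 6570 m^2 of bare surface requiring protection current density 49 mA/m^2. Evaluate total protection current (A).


I = area * current density, then convert mA → A (÷1000)
I = 6570 * 49 / 1000 = 321.93 A

321.93 A


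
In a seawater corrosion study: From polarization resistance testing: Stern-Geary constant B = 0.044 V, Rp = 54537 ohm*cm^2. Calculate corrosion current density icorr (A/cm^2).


Apply the Stern-Geary relation: icorr = B / Rp
icorr = 0.044 / 54537 = 8.068×10^-7 A/cm^2

8.068×10^-7 A/cm^2


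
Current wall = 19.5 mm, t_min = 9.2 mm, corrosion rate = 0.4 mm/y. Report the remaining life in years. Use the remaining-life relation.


Apply the remaining-life relation: RL = (t_current − t_min) / CR
RL = (19.5 − 9.2) / 0.4 = 10.3 / 0.4 = 25.8 years

25.8 years


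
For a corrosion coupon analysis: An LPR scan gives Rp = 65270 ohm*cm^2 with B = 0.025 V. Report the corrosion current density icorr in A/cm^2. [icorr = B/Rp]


Apply the Stern-Geary relation: icorr = B / Rp
icorr = 0.025 / 65270 = 3.83×10^-7 A/cm^2

3.83×10^-7 A/cm^2


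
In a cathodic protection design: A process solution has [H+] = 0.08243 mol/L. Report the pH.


pH = −log10[H+]
pH = −log10(0.08243) = 1.08

1.08


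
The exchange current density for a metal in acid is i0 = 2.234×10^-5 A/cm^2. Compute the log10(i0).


i0 = 2.234×10^-5 A/cm^2
log10(i0) = -4.651

-4.651


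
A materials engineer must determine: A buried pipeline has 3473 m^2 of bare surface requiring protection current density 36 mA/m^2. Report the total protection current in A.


I = area * current density, then convert mA → A (÷1000)
I = 3473 * 36 / 1000 = 125.03 A

125.03 A


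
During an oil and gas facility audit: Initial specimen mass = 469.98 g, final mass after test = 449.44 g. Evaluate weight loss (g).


Weight loss = initial − final
WL = 469.98 − 449.44 = 20.54 g

20.54 g


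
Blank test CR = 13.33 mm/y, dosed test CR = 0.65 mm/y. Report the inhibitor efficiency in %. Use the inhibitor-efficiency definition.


Apply the inhibitor-efficiency definition: IE = (CR_blank − CR_inh)/CR_blank × 100
IE = (13.33 − 0.65) / 13.33 × 100
IE = 12.68 / 13.33 × 100 = 95.1 %

95.1 %


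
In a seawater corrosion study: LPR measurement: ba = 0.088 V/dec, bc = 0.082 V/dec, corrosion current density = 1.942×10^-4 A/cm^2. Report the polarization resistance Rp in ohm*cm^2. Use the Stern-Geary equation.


Apply the Stern-Geary equation: Rp = ba*bc / (2.303*icorr*(ba+bc))
ba*bc = 0.088*0.082 = 0.007216
ba+bc = 0.17; 2.303*icorr*(ba+bc) = 2.303*1.942×10^-4*0.17 = 7.6031242×10^-5
Rp = 0.007216 / 7.6031242×10^-5 = 94.9 ohm*cm^2

94.9 ohm*cm^2


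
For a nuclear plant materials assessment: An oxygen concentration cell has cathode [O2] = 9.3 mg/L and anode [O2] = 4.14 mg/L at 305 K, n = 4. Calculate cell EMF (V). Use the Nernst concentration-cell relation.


Apply the Nernst concentration-cell relation: E = (RT/nF)*ln(C_cathode/C_anode)
RT/nF = 8.314*305/(4*96485) = 0.00657037 V
ln(9.3/4.14) = 0.80932
E = 0.00657037 * 0.80932 = 0.00532 V

0.00532 V


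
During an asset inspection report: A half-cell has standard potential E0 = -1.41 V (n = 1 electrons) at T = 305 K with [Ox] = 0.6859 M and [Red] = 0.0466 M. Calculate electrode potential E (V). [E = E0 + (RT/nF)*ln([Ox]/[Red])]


Apply the Nernst equation: E = E0 + (RT/nF)*ln([Ox]/[Red])
Step 1: RT/nF = 8.314*305/(1*96485) = 0.02628149 V
Step 2: [Ox]/[Red] = 0.6859/0.0466 = 14.718884
Step 3: ln(14.718884) = 2.689131
Step 4: correction = 0.02628149 * 2.689131 = 0.071 V
E = -1.41 + 0.071 = -1.339 V

-1.339 V


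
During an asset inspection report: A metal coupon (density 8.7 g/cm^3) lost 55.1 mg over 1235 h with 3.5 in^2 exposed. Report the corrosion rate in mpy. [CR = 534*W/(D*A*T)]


Apply the mpy weight-loss relation: CR = 534 * W / (D * A * T)
Numerator: 534 * 55.1 = 29423.4
Denominator: 8.7 * 3.5 * 1235 = 37605.75
CR = 29423.4 / 37605.75 = 0.782 mpy

0.782 mpy


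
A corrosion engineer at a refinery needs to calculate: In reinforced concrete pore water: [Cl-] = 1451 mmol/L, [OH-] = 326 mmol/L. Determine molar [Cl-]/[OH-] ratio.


Threshold parameter = [Cl-] / [OH-] (molar basis; both in mmol/L, so units cancel)
Ratio = 1451 / 326 = 4.45

4.45


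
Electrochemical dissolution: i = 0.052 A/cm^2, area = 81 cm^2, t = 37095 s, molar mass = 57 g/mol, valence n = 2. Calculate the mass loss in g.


Apply Faraday's law: m = i*A*t*M / (n*F)
Total charge passed Q = i*A*t = 0.052*81*37095 = 156244.14 C
m = Q*M/(n*F) = 156244.14*57/(2*96485) = 46.1518 g

46.1518 g


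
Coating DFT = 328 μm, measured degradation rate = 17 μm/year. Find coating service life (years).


Service life = thickness / degradation rate
Life = 328 / 17 = 19.3 years

19.3 years


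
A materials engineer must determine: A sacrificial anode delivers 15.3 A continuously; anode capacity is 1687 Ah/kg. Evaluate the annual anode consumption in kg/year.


Annual consumption = current * hours per year / capacity
Rate = 15.3 * 8760 / 1687 = 79.4 kg/year

79.4 kg/year


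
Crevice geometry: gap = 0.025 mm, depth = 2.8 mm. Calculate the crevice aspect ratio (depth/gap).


Aspect ratio = depth / gap
Ratio = 2.8 / 0.025 = 112.0

112.0


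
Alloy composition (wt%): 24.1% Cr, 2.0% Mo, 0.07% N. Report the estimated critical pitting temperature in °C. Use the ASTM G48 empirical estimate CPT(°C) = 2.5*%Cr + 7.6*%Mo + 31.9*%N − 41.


Apply the ASTM G48 empirical CPT estimate: CPT(°C) = 2.5*%Cr + 7.6*%Mo + 31.9*%N − 41
2.5*24.1 = 60.25; 7.6*2.0 = 15.2; 31.9*0.07 = 2.233
CPT = 60.25 + 15.2 + 2.233 − 41 = 36.683 °C
Rounded to 0.1 °C: CPT ≈ 36.7 °C

36.7 °C


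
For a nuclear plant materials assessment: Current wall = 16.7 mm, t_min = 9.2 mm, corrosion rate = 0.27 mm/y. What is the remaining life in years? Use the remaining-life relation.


Apply the remaining-life relation: RL = (t_current − t_min) / CR
RL = (16.7 − 9.2) / 0.27 = 7.5 / 0.27 = 27.8 years

27.8 years


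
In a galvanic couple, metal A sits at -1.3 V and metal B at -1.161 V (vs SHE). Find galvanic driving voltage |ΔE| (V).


Driving voltage is the absolute potential difference.
|ΔE| = |-1.3 − (-1.161)| = 0.139 V

0.139 V


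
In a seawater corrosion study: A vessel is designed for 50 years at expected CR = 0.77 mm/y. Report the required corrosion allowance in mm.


Corrosion allowance = CR × design life
CA = 0.77 * 50 = 38.5 mm

38.5 mm


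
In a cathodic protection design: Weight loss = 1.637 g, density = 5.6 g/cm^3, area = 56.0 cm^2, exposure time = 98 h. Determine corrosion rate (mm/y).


Apply the mm/y weight-loss relation: CR = 87600 * W / (D * A * T)
Numerator: 87600 * 1.637 = 143401.2
Denominator: 5.6 * 56.0 * 98 = 30732.8
CR = 143401.2 / 30732.8 = 4.6661 mm/y

4.6661 mm/y
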